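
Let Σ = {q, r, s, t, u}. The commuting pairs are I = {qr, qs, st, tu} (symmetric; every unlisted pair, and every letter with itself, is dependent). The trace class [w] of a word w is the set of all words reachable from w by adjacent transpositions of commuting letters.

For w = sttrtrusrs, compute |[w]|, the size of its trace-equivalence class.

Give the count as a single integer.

3

0(s) covers ∅
1(t) covers ∅
2(t) covers 1:t
3(r) covers 0:s, 2:t
4(t) covers 3:r
5(r) covers 4:t
6(u) covers 5:r
7(s) covers 6:u
8(r) covers 7:s
9(s) covers 8:r
floor of heap: 0:s, 1:t
completions by unplaced set U, small U first (add the entries for U minus each lowest piece of U):
  |U|=1: {9}:1
  |U|=2: {8,9}:1
  |U|=3: {7,8,9}:1
  |U|=4: {6,7,8,9}:1
  |U|=5: {5,6,7,8,9}:1
  |U|=6: {4,5,6,7,8,9}:1
  |U|=7: {3,4,5,6,7,8,9}:1
  |U|=8: {0,3,4,5,6,7,8,9}:1  {2,3,4,5,6,7,8,9}:1
  start at 0(s): 1
  start at 1(t): 2
sum over floor = 3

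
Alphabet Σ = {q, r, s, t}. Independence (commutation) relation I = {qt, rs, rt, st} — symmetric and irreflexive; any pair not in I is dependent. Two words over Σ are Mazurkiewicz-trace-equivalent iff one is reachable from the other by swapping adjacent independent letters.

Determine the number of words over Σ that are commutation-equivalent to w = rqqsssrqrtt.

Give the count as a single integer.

0(r) covers ∅
1(q) covers 0:r
2(q) covers 1:q
3(s) covers 2:q
4(s) covers 3:s
5(s) covers 4:s
6(r) covers 2:q
7(q) covers 5:s, 6:r
8(r) covers 7:q
9(t) covers ∅
10(t) covers 9:t
floor of heap: 0:r, 9:t
completions by unplaced set U, small U first (add the entries for U minus each lowest piece of U):
  |U|=1: {8}:1  {10}:1
  |U|=2: {7,8}:1  {8,10}:2  {9,10}:1
  |U|=3: {5,7,8}:1  {6,7,8}:1  {7,8,10}:3  {8,9,10}:3
  |U|=4: {4,5,7,8}:1  {5,6,7,8}:2  {5,7,8,10}:4  {6,7,8,10}:4  {7,8,9,10}:6
  |U|=5: {3,4,5,7,8}:1  {4,5,6,7,8}:3  {4,5,7,8,10}:5  {5,6,7,8,10}:10  {5,7,8,9,10}:10  {6,7,8,9,10}:10
  |U|=6: {3,4,5,6,7,8}:4  {3,4,5,7,8,10}:6  {4,5,6,7,8,10}:18  {4,5,7,8,9,10}:15  {5,6,7,8,9,10}:30
  |U|=7: {2,3,4,5,6,7,8}:4  {3,4,5,6,7,8,10}:28  {3,4,5,7,8,9,10}:21  {4,5,6,7,8,9,10}:63
  |U|=8: {1,2,3,4,5,6,7,8}:4  {2,3,4,5,6,7,8,10}:32  {3,4,5,6,7,8,9,10}:112
  |U|=9: {0,1,2,3,4,5,6,7,8}:4  {1,2,3,4,5,6,7,8,10}:36  {2,3,4,5,6,7,8,9,10}:144
  start at 0(r): 180
  start at 9(t): 40
sum over floor = 220

220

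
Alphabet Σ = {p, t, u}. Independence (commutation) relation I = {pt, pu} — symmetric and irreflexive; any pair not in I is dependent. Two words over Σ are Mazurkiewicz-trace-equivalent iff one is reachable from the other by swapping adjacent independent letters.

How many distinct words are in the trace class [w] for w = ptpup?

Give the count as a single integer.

drop 0:p onto floor
drop 1:t onto floor
drop 2:p onto {0:p}
drop 3:u onto {1:t}
drop 4:p onto {2:p}
ground layer = {0:p, 1:t}
drop-orders for the pieces not yet dropped (sum over which currently-grounded one goes next):
  1 to go: {3} 1  {4} 1
  2 to go: {1,3} 1  {2,4} 1  {3,4} 2
  3 to go: {0,2,4} 1  {1,3,4} 3  {2,3,4} 3
  if 0:p drops first: 6 orders
  if 1:t drops first: 4 orders
heap linearizations: 10

10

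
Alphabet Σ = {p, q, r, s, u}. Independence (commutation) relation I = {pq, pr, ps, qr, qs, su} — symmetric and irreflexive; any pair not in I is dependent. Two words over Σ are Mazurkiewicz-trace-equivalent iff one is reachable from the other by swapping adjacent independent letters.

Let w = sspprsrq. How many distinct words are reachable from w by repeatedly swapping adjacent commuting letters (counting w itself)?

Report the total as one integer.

168

0(s) covers ∅
1(s) covers 0:s
2(p) covers ∅
3(p) covers 2:p
4(r) covers 1:s
5(s) covers 4:r
6(r) covers 5:s
7(q) covers ∅
floor of heap: 0:s, 2:p, 7:q
completions by unplaced set U, small U first (add the entries for U minus each lowest piece of U):
  |U|=1: {3}:1  {6}:1  {7}:1
  |U|=2: {2,3}:1  {3,6}:2  {3,7}:2  {5,6}:1  {6,7}:2
  |U|=3: {2,3,6}:3  {2,3,7}:3  {3,5,6}:3  {3,6,7}:6  {4,5,6}:1  {5,6,7}:3
  |U|=4: {1,4,5,6}:1  {2,3,5,6}:6  {2,3,6,7}:12  {3,4,5,6}:4  {3,5,6,7}:12  {4,5,6,7}:4
  |U|=5: {0,1,4,5,6}:1  {1,3,4,5,6}:5  {1,4,5,6,7}:5  {2,3,4,5,6}:10  {2,3,5,6,7}:30  {3,4,5,6,7}:20
  |U|=6: {0,1,3,4,5,6}:6  {0,1,4,5,6,7}:6  {1,2,3,4,5,6}:15  {1,3,4,5,6,7}:30  {2,3,4,5,6,7}:60
  start at 0(s): 105
  start at 2(p): 42
  start at 7(q): 21
sum over floor = 168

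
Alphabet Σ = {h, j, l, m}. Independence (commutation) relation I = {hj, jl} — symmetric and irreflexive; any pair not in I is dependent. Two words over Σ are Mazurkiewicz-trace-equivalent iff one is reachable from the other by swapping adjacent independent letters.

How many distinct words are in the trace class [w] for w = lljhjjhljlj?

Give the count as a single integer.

#0=l has no predecessor
#1=l depends on [0:l]
#2=j has no predecessor
#3=h depends on [1:l]
#4=j depends on [2:j]
#5=j depends on [4:j]
#6=h depends on [3:h]
#7=l depends on [6:h]
#8=j depends on [5:j]
#9=l depends on [7:l]
#10=j depends on [8:j]
sources: [0:l, 2:j]
N(rest) = Σ N(rest − s) over sources s of rest; N(one piece) = 1:
  size 1 → [9]=1  [10]=1
  size 2 → [7,9]=1  [8,10]=1  [9,10]=2
  size 3 → [5,8,10]=1  [6,7,9]=1  [7,9,10]=3  [8,9,10]=3
  size 4 → [3,6,7,9]=1  [4,5,8,10]=1  [5,8,9,10]=4  [6,7,9,10]=4  [7,8,9,10]=6
  size 5 → [1,3,6,7,9]=1  [2,4,5,8,10]=1  [3,6,7,9,10]=5  [4,5,8,9,10]=5  [5,7,8,9,10]=10  [6,7,8,9,10]=10
  size 6 → [0,1,3,6,7,9]=1  [1,3,6,7,9,10]=6  [2,4,5,8,9,10]=6  [3,6,7,8,9,10]=15  [4,5,7,8,9,10]=15  [5,6,7,8,9,10]=20
  size 7 → [0,1,3,6,7,9,10]=7  [1,3,6,7,8,9,10]=21  [2,4,5,7,8,9,10]=21  [3,5,6,7,8,9,10]=35  [4,5,6,7,8,9,10]=35
  size 8 → [0,1,3,6,7,8,9,10]=28  [1,3,5,6,7,8,9,10]=56  [2,4,5,6,7,8,9,10]=56  [3,4,5,6,7,8,9,10]=70
  size 9 → [0,1,3,5,6,7,8,9,10]=84  [1,3,4,5,6,7,8,9,10]=126  [2,3,4,5,6,7,8,9,10]=126
  first=0(l) contributes 252
  first=2(j) contributes 210
|[w]| = 462

462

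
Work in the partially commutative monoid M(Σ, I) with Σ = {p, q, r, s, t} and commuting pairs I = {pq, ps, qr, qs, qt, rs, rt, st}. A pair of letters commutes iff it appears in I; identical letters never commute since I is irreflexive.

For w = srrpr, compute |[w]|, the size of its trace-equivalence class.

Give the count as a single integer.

5

#0=s has no predecessor
#1=r has no predecessor
#2=r depends on [1:r]
#3=p depends on [2:r]
#4=r depends on [3:p]
sources: [0:s, 1:r]
N(rest) = Σ N(rest − s) over sources s of rest; N(one piece) = 1:
  size 1 → [0]=1  [4]=1
  size 2 → [0,4]=2  [3,4]=1
  size 3 → [0,3,4]=3  [2,3,4]=1
  first=0(s) contributes 1
  first=1(r) contributes 4
|[w]| = 5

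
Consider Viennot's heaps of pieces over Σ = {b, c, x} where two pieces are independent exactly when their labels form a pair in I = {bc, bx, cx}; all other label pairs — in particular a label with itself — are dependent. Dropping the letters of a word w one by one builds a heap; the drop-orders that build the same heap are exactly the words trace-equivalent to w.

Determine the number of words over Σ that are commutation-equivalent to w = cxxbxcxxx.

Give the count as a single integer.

drop 0:c onto floor
drop 1:x onto floor
drop 2:x onto {1:x}
drop 3:b onto floor
drop 4:x onto {2:x}
drop 5:c onto {0:c}
drop 6:x onto {4:x}
drop 7:x onto {6:x}
drop 8:x onto {7:x}
ground layer = {0:c, 1:x, 3:b}
drop-orders for the pieces not yet dropped (sum over which currently-grounded one goes next):
  1 to go: {3} 1  {5} 1  {8} 1
  2 to go: {0,5} 1  {3,5} 2  {3,8} 2  {5,8} 2  {7,8} 1
  3 to go: {0,3,5} 3  {0,5,8} 3  {3,5,8} 6  {3,7,8} 3  {5,7,8} 3  {6,7,8} 1
  4 to go: {0,3,5,8} 12  {0,5,7,8} 6  {3,5,7,8} 12  {3,6,7,8} 4  {4,6,7,8} 1  {5,6,7,8} 4
  5 to go: {0,3,5,7,8} 30  {0,5,6,7,8} 10  {2,4,6,7,8} 1  {3,4,6,7,8} 5  {3,5,6,7,8} 20  {4,5,6,7,8} 5
  6 to go: {0,3,5,6,7,8} 60  {0,4,5,6,7,8} 15  {1,2,4,6,7,8} 1  {2,3,4,6,7,8} 6  {2,4,5,6,7,8} 6  {3,4,5,6,7,8} 30
  7 to go: {0,2,4,5,6,7,8} 21  {0,3,4,5,6,7,8} 105  {1,2,3,4,6,7,8} 7  {1,2,4,5,6,7,8} 7  {2,3,4,5,6,7,8} 42
  if 0:c drops first: 56 orders
  if 1:x drops first: 168 orders
  if 3:b drops first: 28 orders
heap linearizations: 252

252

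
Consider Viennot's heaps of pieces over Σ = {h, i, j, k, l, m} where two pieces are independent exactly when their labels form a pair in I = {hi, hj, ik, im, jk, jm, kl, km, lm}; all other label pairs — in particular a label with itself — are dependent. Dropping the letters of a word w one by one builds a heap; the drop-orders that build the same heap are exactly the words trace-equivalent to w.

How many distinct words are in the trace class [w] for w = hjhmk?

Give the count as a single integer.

10

#0=h has no predecessor
#1=j has no predecessor
#2=h depends on [0:h]
#3=m depends on [2:h]
#4=k depends on [2:h]
sources: [0:h, 1:j]
N(rest) = Σ N(rest − s) over sources s of rest; N(one piece) = 1:
  size 1 → [1]=1  [3]=1  [4]=1
  size 2 → [1,3]=2  [1,4]=2  [3,4]=2
  size 3 → [1,3,4]=6  [2,3,4]=2
  first=0(h) contributes 8
  first=1(j) contributes 2
|[w]| = 10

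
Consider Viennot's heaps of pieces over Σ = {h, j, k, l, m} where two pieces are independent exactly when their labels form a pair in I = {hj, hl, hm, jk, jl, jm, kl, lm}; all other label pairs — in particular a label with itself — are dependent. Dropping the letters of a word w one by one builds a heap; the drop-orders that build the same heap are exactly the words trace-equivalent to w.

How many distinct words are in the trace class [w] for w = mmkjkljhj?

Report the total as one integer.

0(m) covers ∅
1(m) covers 0:m
2(k) covers 1:m
3(j) covers ∅
4(k) covers 2:k
5(l) covers ∅
6(j) covers 3:j
7(h) covers 4:k
8(j) covers 6:j
floor of heap: 0:m, 3:j, 5:l
completions by unplaced set U, small U first (add the entries for U minus each lowest piece of U):
  |U|=1: {5}:1  {7}:1  {8}:1
  |U|=2: {4,7}:1  {5,7}:2  {5,8}:2  {6,8}:1  {7,8}:2
  |U|=3: {2,4,7}:1  {3,6,8}:1  {4,5,7}:3  {4,7,8}:3  {5,6,8}:3  {5,7,8}:6  {6,7,8}:3
  |U|=4: {1,2,4,7}:1  {2,4,5,7}:4  {2,4,7,8}:4  {3,5,6,8}:4  {3,6,7,8}:4  {4,5,7,8}:12  {4,6,7,8}:6  {5,6,7,8}:12
  |U|=5: {0,1,2,4,7}:1  {1,2,4,5,7}:5  {1,2,4,7,8}:5  {2,4,5,7,8}:20  {2,4,6,7,8}:10  {3,4,6,7,8}:10  {3,5,6,7,8}:20  {4,5,6,7,8}:30
  |U|=6: {0,1,2,4,5,7}:6  {0,1,2,4,7,8}:6  {1,2,4,5,7,8}:30  {1,2,4,6,7,8}:15  {2,3,4,6,7,8}:20  {2,4,5,6,7,8}:60  {3,4,5,6,7,8}:60
  |U|=7: {0,1,2,4,5,7,8}:42  {0,1,2,4,6,7,8}:21  {1,2,3,4,6,7,8}:35  {1,2,4,5,6,7,8}:105  {2,3,4,5,6,7,8}:140
  start at 0(m): 280
  start at 3(j): 168
  start at 5(l): 56
sum over floor = 504

504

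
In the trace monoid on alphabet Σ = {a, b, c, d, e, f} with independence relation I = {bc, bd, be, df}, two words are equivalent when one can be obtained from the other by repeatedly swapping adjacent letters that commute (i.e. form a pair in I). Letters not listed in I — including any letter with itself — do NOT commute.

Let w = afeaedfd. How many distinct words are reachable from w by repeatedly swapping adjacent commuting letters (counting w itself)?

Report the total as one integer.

piece 0:a — minimal
piece 1:f rests on {0:a}
piece 2:e rests on {1:f}
piece 3:a rests on {2:e}
piece 4:e rests on {3:a}
piece 5:d rests on {4:e}
piece 6:f rests on {4:e}
piece 7:d rests on {5:d}
minimal pieces: {0:a}
ways to finish when only these pieces remain (= sum over removing one remaining piece with nothing left below it):
  1 left: {6}→1  {7}→1
  2 left: {5,7}→1  {6,7}→2
  3 left: {5,6,7}→3
  4 left: {4,5,6,7}→3
  5 left: {3,4,5,6,7}→3
  6 left: {2,3,4,5,6,7}→3
  placing 0:a first → 3 extensions

3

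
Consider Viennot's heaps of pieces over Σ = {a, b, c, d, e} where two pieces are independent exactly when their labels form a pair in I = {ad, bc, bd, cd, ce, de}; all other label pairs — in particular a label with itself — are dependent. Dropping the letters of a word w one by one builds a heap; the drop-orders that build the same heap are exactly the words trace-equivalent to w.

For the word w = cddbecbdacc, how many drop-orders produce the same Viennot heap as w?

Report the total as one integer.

piece 0:c — minimal
piece 1:d — minimal
piece 2:d rests on {1:d}
piece 3:b — minimal
piece 4:e rests on {3:b}
piece 5:c rests on {0:c}
piece 6:b rests on {4:e}
piece 7:d rests on {2:d}
piece 8:a rests on {5:c, 6:b}
piece 9:c rests on {8:a}
piece 10:c rests on {9:c}
minimal pieces: {0:c, 1:d, 3:b}
ways to finish when only these pieces remain (= sum over removing one remaining piece with nothing left below it):
  1 left: {7}→1  {10}→1
  2 left: {2,7}→1  {7,10}→2  {9,10}→1
  3 left: {1,2,7}→1  {2,7,10}→3  {7,9,10}→3  {8,9,10}→1
  4 left: {1,2,7,10}→4  {2,7,9,10}→6  {5,8,9,10}→1  {6,8,9,10}→1  {7,8,9,10}→4
  5 left: {0,5,8,9,10}→1  {1,2,7,9,10}→10  {2,7,8,9,10}→10  {4,6,8,9,10}→1  {5,6,8,9,10}→2  {5,7,8,9,10}→5  {6,7,8,9,10}→5
  6 left: {0,5,6,8,9,10}→3  {0,5,7,8,9,10}→6  {1,2,7,8,9,10}→20  {2,5,7,8,9,10}→15  {2,6,7,8,9,10}→15  {3,4,6,8,9,10}→1  {4,5,6,8,9,10}→3  {4,6,7,8,9,10}→6  {5,6,7,8,9,10}→12
  7 left: {0,2,5,7,8,9,10}→21  {0,4,5,6,8,9,10}→6  {0,5,6,7,8,9,10}→21  {1,2,5,7,8,9,10}→35  {1,2,6,7,8,9,10}→35  {2,4,6,7,8,9,10}→21  {2,5,6,7,8,9,10}→42  {3,4,5,6,8,9,10}→4  {3,4,6,7,8,9,10}→7  {4,5,6,7,8,9,10}→21
  8 left: {0,1,2,5,7,8,9,10}→56  {0,2,5,6,7,8,9,10}→84  {0,3,4,5,6,8,9,10}→10  {0,4,5,6,7,8,9,10}→48  {1,2,4,6,7,8,9,10}→56  {1,2,5,6,7,8,9,10}→112  {2,3,4,6,7,8,9,10}→28  {2,4,5,6,7,8,9,10}→84  {3,4,5,6,7,8,9,10}→32
  9 left: {0,1,2,5,6,7,8,9,10}→252  {0,2,4,5,6,7,8,9,10}→216  {0,3,4,5,6,7,8,9,10}→90  {1,2,3,4,6,7,8,9,10}→84  {1,2,4,5,6,7,8,9,10}→252  {2,3,4,5,6,7,8,9,10}→144
  placing 0:c first → 480 extensions
  placing 1:d first → 450 extensions
  placing 3:b first → 720 extensions
total linear extensions = 1650

1650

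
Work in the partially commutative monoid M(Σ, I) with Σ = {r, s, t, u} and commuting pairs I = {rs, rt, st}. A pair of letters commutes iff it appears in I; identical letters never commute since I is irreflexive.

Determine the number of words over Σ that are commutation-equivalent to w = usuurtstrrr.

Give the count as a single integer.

piece 0:u — minimal
piece 1:s rests on {0:u}
piece 2:u rests on {1:s}
piece 3:u rests on {2:u}
piece 4:r rests on {3:u}
piece 5:t rests on {3:u}
piece 6:s rests on {3:u}
piece 7:t rests on {5:t}
piece 8:r rests on {4:r}
piece 9:r rests on {8:r}
piece 10:r rests on {9:r}
minimal pieces: {0:u}
ways to finish when only these pieces remain (= sum over removing one remaining piece with nothing left below it):
  1 left: {6}→1  {7}→1  {10}→1
  2 left: {5,7}→1  {6,7}→2  {6,10}→2  {7,10}→2  {9,10}→1
  3 left: {5,6,7}→3  {5,7,10}→3  {6,7,10}→6  {6,9,10}→3  {7,9,10}→3  {8,9,10}→1
  4 left: {4,8,9,10}→1  {5,6,7,10}→12  {5,7,9,10}→6  {6,7,9,10}→12  {6,8,9,10}→4  {7,8,9,10}→4
  5 left: {4,6,8,9,10}→5  {4,7,8,9,10}→5  {5,6,7,9,10}→30  {5,7,8,9,10}→10  {6,7,8,9,10}→20
  6 left: {4,5,7,8,9,10}→15  {4,6,7,8,9,10}→30  {5,6,7,8,9,10}→60
  7 left: {4,5,6,7,8,9,10}→105
  8 left: {3,4,5,6,7,8,9,10}→105
  9 left: {2,3,4,5,6,7,8,9,10}→105
  placing 0:u first → 105 extensions

105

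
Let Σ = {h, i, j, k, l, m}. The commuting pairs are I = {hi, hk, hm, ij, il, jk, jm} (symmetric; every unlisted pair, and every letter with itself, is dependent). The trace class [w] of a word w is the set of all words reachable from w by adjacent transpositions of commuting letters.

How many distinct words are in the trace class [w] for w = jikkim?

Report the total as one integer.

0(j) covers ∅
1(i) covers ∅
2(k) covers 1:i
3(k) covers 2:k
4(i) covers 3:k
5(m) covers 4:i
floor of heap: 0:j, 1:i
completions by unplaced set U, small U first (add the entries for U minus each lowest piece of U):
  |U|=1: {0}:1  {5}:1
  |U|=2: {0,5}:2  {4,5}:1
  |U|=3: {0,4,5}:3  {3,4,5}:1
  |U|=4: {0,3,4,5}:4  {2,3,4,5}:1
  start at 0(j): 1
  start at 1(i): 5
sum over floor = 6

6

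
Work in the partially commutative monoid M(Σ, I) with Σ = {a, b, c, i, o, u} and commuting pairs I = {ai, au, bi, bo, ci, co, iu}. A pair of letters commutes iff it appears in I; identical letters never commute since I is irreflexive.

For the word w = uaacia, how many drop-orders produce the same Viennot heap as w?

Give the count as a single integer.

#0=u has no predecessor
#1=a has no predecessor
#2=a depends on [1:a]
#3=c depends on [0:u, 2:a]
#4=i has no predecessor
#5=a depends on [3:c]
sources: [0:u, 1:a, 4:i]
N(rest) = Σ N(rest − s) over sources s of rest; N(one piece) = 1:
  size 1 → [4]=1  [5]=1
  size 2 → [3,5]=1  [4,5]=2
  size 3 → [0,3,5]=1  [2,3,5]=1  [3,4,5]=3
  size 4 → [0,2,3,5]=2  [0,3,4,5]=4  [1,2,3,5]=1  [2,3,4,5]=4
  first=0(u) contributes 5
  first=1(a) contributes 10
  first=4(i) contributes 3
|[w]| = 18

18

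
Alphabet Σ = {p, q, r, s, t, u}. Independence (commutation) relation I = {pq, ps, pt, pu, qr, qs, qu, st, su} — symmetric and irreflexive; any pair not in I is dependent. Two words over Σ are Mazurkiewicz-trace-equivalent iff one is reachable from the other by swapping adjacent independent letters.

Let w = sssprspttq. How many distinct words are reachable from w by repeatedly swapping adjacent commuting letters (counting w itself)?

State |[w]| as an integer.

80

0(s) covers ∅
1(s) covers 0:s
2(s) covers 1:s
3(p) covers ∅
4(r) covers 2:s, 3:p
5(s) covers 4:r
6(p) covers 4:r
7(t) covers 4:r
8(t) covers 7:t
9(q) covers 8:t
floor of heap: 0:s, 3:p
completions by unplaced set U, small U first (add the entries for U minus each lowest piece of U):
  |U|=1: {5}:1  {6}:1  {9}:1
  |U|=2: {5,6}:2  {5,9}:2  {6,9}:2  {8,9}:1
  |U|=3: {5,6,9}:6  {5,8,9}:3  {6,8,9}:3  {7,8,9}:1
  |U|=4: {5,6,8,9}:12  {5,7,8,9}:4  {6,7,8,9}:4
  |U|=5: {5,6,7,8,9}:20
  |U|=6: {4,5,6,7,8,9}:20
  |U|=7: {2,4,5,6,7,8,9}:20  {3,4,5,6,7,8,9}:20
  |U|=8: {1,2,4,5,6,7,8,9}:20  {2,3,4,5,6,7,8,9}:40
  start at 0(s): 60
  start at 3(p): 20
sum over floor = 80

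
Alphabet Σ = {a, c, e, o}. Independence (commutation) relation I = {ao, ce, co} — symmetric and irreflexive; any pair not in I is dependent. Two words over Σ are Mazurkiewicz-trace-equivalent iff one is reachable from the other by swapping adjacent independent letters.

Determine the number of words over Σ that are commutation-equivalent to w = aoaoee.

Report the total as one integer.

6

0(a) covers ∅
1(o) covers ∅
2(a) covers 0:a
3(o) covers 1:o
4(e) covers 2:a, 3:o
5(e) covers 4:e
floor of heap: 0:a, 1:o
completions by unplaced set U, small U first (add the entries for U minus each lowest piece of U):
  |U|=1: {5}:1
  |U|=2: {4,5}:1
  |U|=3: {2,4,5}:1  {3,4,5}:1
  |U|=4: {0,2,4,5}:1  {1,3,4,5}:1  {2,3,4,5}:2
  start at 0(a): 3
  start at 1(o): 3
sum over floor = 6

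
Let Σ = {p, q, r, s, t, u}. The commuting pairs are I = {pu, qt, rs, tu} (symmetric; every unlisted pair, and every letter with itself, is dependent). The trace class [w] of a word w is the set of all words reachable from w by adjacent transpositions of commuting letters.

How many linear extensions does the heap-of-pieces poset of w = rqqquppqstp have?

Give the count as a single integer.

3

0(r) covers ∅
1(q) covers 0:r
2(q) covers 1:q
3(q) covers 2:q
4(u) covers 3:q
5(p) covers 3:q
6(p) covers 5:p
7(q) covers 4:u, 6:p
8(s) covers 7:q
9(t) covers 8:s
10(p) covers 9:t
floor of heap: 0:r
completions by unplaced set U, small U first (add the entries for U minus each lowest piece of U):
  |U|=1: {10}:1
  |U|=2: {9,10}:1
  |U|=3: {8,9,10}:1
  |U|=4: {7,8,9,10}:1
  |U|=5: {4,7,8,9,10}:1  {6,7,8,9,10}:1
  |U|=6: {4,6,7,8,9,10}:2  {5,6,7,8,9,10}:1
  |U|=7: {4,5,6,7,8,9,10}:3
  |U|=8: {3,4,5,6,7,8,9,10}:3
  |U|=9: {2,3,4,5,6,7,8,9,10}:3
  start at 0(r): 3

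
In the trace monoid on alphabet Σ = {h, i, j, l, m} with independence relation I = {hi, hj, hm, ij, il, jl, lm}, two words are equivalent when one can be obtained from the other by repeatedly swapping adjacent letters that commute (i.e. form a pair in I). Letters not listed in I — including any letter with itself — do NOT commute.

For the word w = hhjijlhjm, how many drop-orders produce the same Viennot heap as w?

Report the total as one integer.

0(h) covers ∅
1(h) covers 0:h
2(j) covers ∅
3(i) covers ∅
4(j) covers 2:j
5(l) covers 1:h
6(h) covers 5:l
7(j) covers 4:j
8(m) covers 3:i, 7:j
floor of heap: 0:h, 2:j, 3:i
completions by unplaced set U, small U first (add the entries for U minus each lowest piece of U):
  |U|=1: {6}:1  {8}:1
  |U|=2: {3,8}:1  {5,6}:1  {6,8}:2  {7,8}:1
  |U|=3: {1,5,6}:1  {3,6,8}:3  {3,7,8}:2  {4,7,8}:1  {5,6,8}:3  {6,7,8}:3
  |U|=4: {0,1,5,6}:1  {1,5,6,8}:4  {2,4,7,8}:1  {3,4,7,8}:3  {3,5,6,8}:6  {3,6,7,8}:8  {4,6,7,8}:4  {5,6,7,8}:6
  |U|=5: {0,1,5,6,8}:5  {1,3,5,6,8}:10  {1,5,6,7,8}:10  {2,3,4,7,8}:4  {2,4,6,7,8}:5  {3,4,6,7,8}:15  {3,5,6,7,8}:20  {4,5,6,7,8}:10
  |U|=6: {0,1,3,5,6,8}:15  {0,1,5,6,7,8}:15  {1,3,5,6,7,8}:40  {1,4,5,6,7,8}:20  {2,3,4,6,7,8}:24  {2,4,5,6,7,8}:15  {3,4,5,6,7,8}:45
  |U|=7: {0,1,3,5,6,7,8}:70  {0,1,4,5,6,7,8}:35  {1,2,4,5,6,7,8}:35  {1,3,4,5,6,7,8}:105  {2,3,4,5,6,7,8}:84
  start at 0(h): 224
  start at 2(j): 210
  start at 3(i): 70
sum over floor = 504

504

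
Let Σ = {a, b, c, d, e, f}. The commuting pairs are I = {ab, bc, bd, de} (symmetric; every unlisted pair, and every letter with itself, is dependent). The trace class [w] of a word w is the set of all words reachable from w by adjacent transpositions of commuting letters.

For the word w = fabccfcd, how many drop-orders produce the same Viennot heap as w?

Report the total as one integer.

4

drop 0:f onto floor
drop 1:a onto {0:f}
drop 2:b onto {0:f}
drop 3:c onto {1:a}
drop 4:c onto {3:c}
drop 5:f onto {2:b, 4:c}
drop 6:c onto {5:f}
drop 7:d onto {6:c}
ground layer = {0:f}
drop-orders for the pieces not yet dropped (sum over which currently-grounded one goes next):
  1 to go: {7} 1
  2 to go: {6,7} 1
  3 to go: {5,6,7} 1
  4 to go: {2,5,6,7} 1  {4,5,6,7} 1
  5 to go: {2,4,5,6,7} 2  {3,4,5,6,7} 1
  6 to go: {1,3,4,5,6,7} 1  {2,3,4,5,6,7} 3
  if 0:f drops first: 4 orders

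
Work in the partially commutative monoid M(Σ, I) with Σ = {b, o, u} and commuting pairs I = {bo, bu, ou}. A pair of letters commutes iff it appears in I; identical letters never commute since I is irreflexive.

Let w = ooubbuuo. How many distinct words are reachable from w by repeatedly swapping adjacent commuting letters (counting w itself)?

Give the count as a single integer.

560

0(o) covers ∅
1(o) covers 0:o
2(u) covers ∅
3(b) covers ∅
4(b) covers 3:b
5(u) covers 2:u
6(u) covers 5:u
7(o) covers 1:o
floor of heap: 0:o, 2:u, 3:b
completions by unplaced set U, small U first (add the entries for U minus each lowest piece of U):
  |U|=1: {4}:1  {6}:1  {7}:1
  |U|=2: {1,7}:1  {3,4}:1  {4,6}:2  {4,7}:2  {5,6}:1  {6,7}:2
  |U|=3: {0,1,7}:1  {1,4,7}:3  {1,6,7}:3  {2,5,6}:1  {3,4,6}:3  {3,4,7}:3  {4,5,6}:3  {4,6,7}:6  {5,6,7}:3
  |U|=4: {0,1,4,7}:4  {0,1,6,7}:4  {1,3,4,7}:6  {1,4,6,7}:12  {1,5,6,7}:6  {2,4,5,6}:4  {2,5,6,7}:4  {3,4,5,6}:6  {3,4,6,7}:12  {4,5,6,7}:12
  |U|=5: {0,1,3,4,7}:10  {0,1,4,6,7}:20  {0,1,5,6,7}:10  {1,2,5,6,7}:10  {1,3,4,6,7}:30  {1,4,5,6,7}:30  {2,3,4,5,6}:10  {2,4,5,6,7}:20  {3,4,5,6,7}:30
  |U|=6: {0,1,2,5,6,7}:20  {0,1,3,4,6,7}:60  {0,1,4,5,6,7}:60  {1,2,4,5,6,7}:60  {1,3,4,5,6,7}:90  {2,3,4,5,6,7}:60
  start at 0(o): 210
  start at 2(u): 210
  start at 3(b): 140
sum over floor = 560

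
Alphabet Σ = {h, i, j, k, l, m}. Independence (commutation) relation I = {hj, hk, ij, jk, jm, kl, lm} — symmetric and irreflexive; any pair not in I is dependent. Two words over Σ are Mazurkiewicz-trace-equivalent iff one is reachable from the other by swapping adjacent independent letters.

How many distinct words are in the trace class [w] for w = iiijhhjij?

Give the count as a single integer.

84

drop 0:i onto floor
drop 1:i onto {0:i}
drop 2:i onto {1:i}
drop 3:j onto floor
drop 4:h onto {2:i}
drop 5:h onto {4:h}
drop 6:j onto {3:j}
drop 7:i onto {5:h}
drop 8:j onto {6:j}
ground layer = {0:i, 3:j}
drop-orders for the pieces not yet dropped (sum over which currently-grounded one goes next):
  1 to go: {7} 1  {8} 1
  2 to go: {5,7} 1  {6,8} 1  {7,8} 2
  3 to go: {3,6,8} 1  {4,5,7} 1  {5,7,8} 3  {6,7,8} 3
  4 to go: {2,4,5,7} 1  {3,6,7,8} 4  {4,5,7,8} 4  {5,6,7,8} 6
  5 to go: {1,2,4,5,7} 1  {2,4,5,7,8} 5  {3,5,6,7,8} 10  {4,5,6,7,8} 10
  6 to go: {0,1,2,4,5,7} 1  {1,2,4,5,7,8} 6  {2,4,5,6,7,8} 15  {3,4,5,6,7,8} 20
  7 to go: {0,1,2,4,5,7,8} 7  {1,2,4,5,6,7,8} 21  {2,3,4,5,6,7,8} 35
  if 0:i drops first: 56 orders
  if 3:j drops first: 28 orders
heap linearizations: 84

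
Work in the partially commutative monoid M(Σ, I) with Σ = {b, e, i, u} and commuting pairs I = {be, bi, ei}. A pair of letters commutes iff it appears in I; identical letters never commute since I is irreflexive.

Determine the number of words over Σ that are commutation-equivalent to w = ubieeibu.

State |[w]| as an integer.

90

#0=u has no predecessor
#1=b depends on [0:u]
#2=i depends on [0:u]
#3=e depends on [0:u]
#4=e depends on [3:e]
#5=i depends on [2:i]
#6=b depends on [1:b]
#7=u depends on [4:e, 5:i, 6:b]
sources: [0:u]
N(rest) = Σ N(rest − s) over sources s of rest; N(one piece) = 1:
  size 1 → [7]=1
  size 2 → [4,7]=1  [5,7]=1  [6,7]=1
  size 3 → [1,6,7]=1  [2,5,7]=1  [3,4,7]=1  [4,5,7]=2  [4,6,7]=2  [5,6,7]=2
  size 4 → [1,4,6,7]=3  [1,5,6,7]=3  [2,4,5,7]=3  [2,5,6,7]=3  [3,4,5,7]=3  [3,4,6,7]=3  [4,5,6,7]=6
  size 5 → [1,2,5,6,7]=6  [1,3,4,6,7]=6  [1,4,5,6,7]=12  [2,3,4,5,7]=6  [2,4,5,6,7]=12  [3,4,5,6,7]=12
  size 6 → [1,2,4,5,6,7]=30  [1,3,4,5,6,7]=30  [2,3,4,5,6,7]=30
  first=0(u) contributes 90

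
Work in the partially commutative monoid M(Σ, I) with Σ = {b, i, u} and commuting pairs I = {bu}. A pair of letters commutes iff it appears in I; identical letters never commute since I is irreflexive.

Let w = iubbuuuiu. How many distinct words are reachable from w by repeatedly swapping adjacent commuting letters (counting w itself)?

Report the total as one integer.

15

drop 0:i onto floor
drop 1:u onto {0:i}
drop 2:b onto {0:i}
drop 3:b onto {2:b}
drop 4:u onto {1:u}
drop 5:u onto {4:u}
drop 6:u onto {5:u}
drop 7:i onto {3:b, 6:u}
drop 8:u onto {7:i}
ground layer = {0:i}
drop-orders for the pieces not yet dropped (sum over which currently-grounded one goes next):
  1 to go: {8} 1
  2 to go: {7,8} 1
  3 to go: {3,7,8} 1  {6,7,8} 1
  4 to go: {2,3,7,8} 1  {3,6,7,8} 2  {5,6,7,8} 1
  5 to go: {2,3,6,7,8} 3  {3,5,6,7,8} 3  {4,5,6,7,8} 1
  6 to go: {1,4,5,6,7,8} 1  {2,3,5,6,7,8} 6  {3,4,5,6,7,8} 4
  7 to go: {1,3,4,5,6,7,8} 5  {2,3,4,5,6,7,8} 10
  if 0:i drops first: 15 orders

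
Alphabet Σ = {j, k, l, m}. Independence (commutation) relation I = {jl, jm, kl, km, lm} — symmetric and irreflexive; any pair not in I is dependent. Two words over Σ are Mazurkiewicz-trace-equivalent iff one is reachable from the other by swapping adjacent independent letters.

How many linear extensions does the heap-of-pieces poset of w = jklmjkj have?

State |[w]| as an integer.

piece 0:j — minimal
piece 1:k rests on {0:j}
piece 2:l — minimal
piece 3:m — minimal
piece 4:j rests on {1:k}
piece 5:k rests on {4:j}
piece 6:j rests on {5:k}
minimal pieces: {0:j, 2:l, 3:m}
ways to finish when only these pieces remain (= sum over removing one remaining piece with nothing left below it):
  1 left: {2}→1  {3}→1  {6}→1
  2 left: {2,3}→2  {2,6}→2  {3,6}→2  {5,6}→1
  3 left: {2,3,6}→6  {2,5,6}→3  {3,5,6}→3  {4,5,6}→1
  4 left: {1,4,5,6}→1  {2,3,5,6}→12  {2,4,5,6}→4  {3,4,5,6}→4
  5 left: {0,1,4,5,6}→1  {1,2,4,5,6}→5  {1,3,4,5,6}→5  {2,3,4,5,6}→20
  placing 0:j first → 30 extensions
  placing 2:l first → 6 extensions
  placing 3:m first → 6 extensions
total linear extensions = 42

42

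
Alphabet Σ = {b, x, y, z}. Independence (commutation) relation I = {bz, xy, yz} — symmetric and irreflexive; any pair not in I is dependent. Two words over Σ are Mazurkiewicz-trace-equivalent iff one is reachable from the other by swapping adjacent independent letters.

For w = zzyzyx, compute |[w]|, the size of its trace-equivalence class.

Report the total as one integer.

15

#0=z has no predecessor
#1=z depends on [0:z]
#2=y has no predecessor
#3=z depends on [1:z]
#4=y depends on [2:y]
#5=x depends on [3:z]
sources: [0:z, 2:y]
N(rest) = Σ N(rest − s) over sources s of rest; N(one piece) = 1:
  size 1 → [4]=1  [5]=1
  size 2 → [2,4]=1  [3,5]=1  [4,5]=2
  size 3 → [1,3,5]=1  [2,4,5]=3  [3,4,5]=3
  size 4 → [0,1,3,5]=1  [1,3,4,5]=4  [2,3,4,5]=6
  first=0(z) contributes 10
  first=2(y) contributes 5
|[w]| = 15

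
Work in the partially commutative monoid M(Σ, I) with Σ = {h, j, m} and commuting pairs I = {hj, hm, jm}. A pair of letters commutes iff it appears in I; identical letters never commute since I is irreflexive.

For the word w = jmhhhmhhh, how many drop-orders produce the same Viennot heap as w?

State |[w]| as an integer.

252

piece 0:j — minimal
piece 1:m — minimal
piece 2:h — minimal
piece 3:h rests on {2:h}
piece 4:h rests on {3:h}
piece 5:m rests on {1:m}
piece 6:h rests on {4:h}
piece 7:h rests on {6:h}
piece 8:h rests on {7:h}
minimal pieces: {0:j, 1:m, 2:h}
ways to finish when only these pieces remain (= sum over removing one remaining piece with nothing left below it):
  1 left: {0}→1  {5}→1  {8}→1
  2 left: {0,5}→2  {0,8}→2  {1,5}→1  {5,8}→2  {7,8}→1
  3 left: {0,1,5}→3  {0,5,8}→6  {0,7,8}→3  {1,5,8}→3  {5,7,8}→3  {6,7,8}→1
  4 left: {0,1,5,8}→12  {0,5,7,8}→12  {0,6,7,8}→4  {1,5,7,8}→6  {4,6,7,8}→1  {5,6,7,8}→4
  5 left: {0,1,5,7,8}→30  {0,4,6,7,8}→5  {0,5,6,7,8}→20  {1,5,6,7,8}→10  {3,4,6,7,8}→1  {4,5,6,7,8}→5
  6 left: {0,1,5,6,7,8}→60  {0,3,4,6,7,8}→6  {0,4,5,6,7,8}→30  {1,4,5,6,7,8}→15  {2,3,4,6,7,8}→1  {3,4,5,6,7,8}→6
  7 left: {0,1,4,5,6,7,8}→105  {0,2,3,4,6,7,8}→7  {0,3,4,5,6,7,8}→42  {1,3,4,5,6,7,8}→21  {2,3,4,5,6,7,8}→7
  placing 0:j first → 28 extensions
  placing 1:m first → 56 extensions
  placing 2:h first → 168 extensions
total linear extensions = 252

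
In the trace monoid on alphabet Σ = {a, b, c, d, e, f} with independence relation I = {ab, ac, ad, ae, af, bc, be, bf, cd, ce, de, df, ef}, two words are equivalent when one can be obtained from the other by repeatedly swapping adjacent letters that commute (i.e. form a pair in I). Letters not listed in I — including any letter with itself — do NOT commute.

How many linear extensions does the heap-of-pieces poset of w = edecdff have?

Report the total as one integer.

drop 0:e onto floor
drop 1:d onto floor
drop 2:e onto {0:e}
drop 3:c onto floor
drop 4:d onto {1:d}
drop 5:f onto {3:c}
drop 6:f onto {5:f}
ground layer = {0:e, 1:d, 3:c}
drop-orders for the pieces not yet dropped (sum over which currently-grounded one goes next):
  1 to go: {2} 1  {4} 1  {6} 1
  2 to go: {0,2} 1  {1,4} 1  {2,4} 2  {2,6} 2  {4,6} 2  {5,6} 1
  3 to go: {0,2,4} 3  {0,2,6} 3  {1,2,4} 3  {1,4,6} 3  {2,4,6} 6  {2,5,6} 3  {3,5,6} 1  {4,5,6} 3
  4 to go: {0,1,2,4} 6  {0,2,4,6} 12  {0,2,5,6} 6  {1,2,4,6} 12  {1,4,5,6} 6  {2,3,5,6} 4  {2,4,5,6} 12  {3,4,5,6} 4
  5 to go: {0,1,2,4,6} 30  {0,2,3,5,6} 10  {0,2,4,5,6} 30  {1,2,4,5,6} 30  {1,3,4,5,6} 10  {2,3,4,5,6} 20
  if 0:e drops first: 60 orders
  if 1:d drops first: 60 orders
  if 3:c drops first: 90 orders
heap linearizations: 210

210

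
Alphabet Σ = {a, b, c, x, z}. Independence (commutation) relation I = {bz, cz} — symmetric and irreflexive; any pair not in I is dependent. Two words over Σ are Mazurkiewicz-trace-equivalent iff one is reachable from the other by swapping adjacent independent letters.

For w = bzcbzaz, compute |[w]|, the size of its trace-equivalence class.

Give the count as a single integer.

10

piece 0:b — minimal
piece 1:z — minimal
piece 2:c rests on {0:b}
piece 3:b rests on {2:c}
piece 4:z rests on {1:z}
piece 5:a rests on {3:b, 4:z}
piece 6:z rests on {5:a}
minimal pieces: {0:b, 1:z}
ways to finish when only these pieces remain (= sum over removing one remaining piece with nothing left below it):
  1 left: {6}→1
  2 left: {5,6}→1
  3 left: {3,5,6}→1  {4,5,6}→1
  4 left: {1,4,5,6}→1  {2,3,5,6}→1  {3,4,5,6}→2
  5 left: {0,2,3,5,6}→1  {1,3,4,5,6}→3  {2,3,4,5,6}→3
  placing 0:b first → 6 extensions
  placing 1:z first → 4 extensions
total linear extensions = 10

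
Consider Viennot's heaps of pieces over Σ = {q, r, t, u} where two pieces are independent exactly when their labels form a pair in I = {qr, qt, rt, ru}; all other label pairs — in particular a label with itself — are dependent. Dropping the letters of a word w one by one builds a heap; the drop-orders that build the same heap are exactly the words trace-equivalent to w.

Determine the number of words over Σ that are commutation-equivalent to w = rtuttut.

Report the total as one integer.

7

#0=r has no predecessor
#1=t has no predecessor
#2=u depends on [1:t]
#3=t depends on [2:u]
#4=t depends on [3:t]
#5=u depends on [4:t]
#6=t depends on [5:u]
sources: [0:r, 1:t]
N(rest) = Σ N(rest − s) over sources s of rest; N(one piece) = 1:
  size 1 → [0]=1  [6]=1
  size 2 → [0,6]=2  [5,6]=1
  size 3 → [0,5,6]=3  [4,5,6]=1
  size 4 → [0,4,5,6]=4  [3,4,5,6]=1
  size 5 → [0,3,4,5,6]=5  [2,3,4,5,6]=1
  first=0(r) contributes 1
  first=1(t) contributes 6
|[w]| = 7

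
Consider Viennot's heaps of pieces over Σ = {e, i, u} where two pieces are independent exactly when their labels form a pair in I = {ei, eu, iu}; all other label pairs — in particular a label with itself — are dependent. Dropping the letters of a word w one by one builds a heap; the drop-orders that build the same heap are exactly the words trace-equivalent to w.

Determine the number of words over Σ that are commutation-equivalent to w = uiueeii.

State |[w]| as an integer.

210

#0=u has no predecessor
#1=i has no predecessor
#2=u depends on [0:u]
#3=e has no predecessor
#4=e depends on [3:e]
#5=i depends on [1:i]
#6=i depends on [5:i]
sources: [0:u, 1:i, 3:e]
N(rest) = Σ N(rest − s) over sources s of rest; N(one piece) = 1:
  size 1 → [2]=1  [4]=1  [6]=1
  size 2 → [0,2]=1  [2,4]=2  [2,6]=2  [3,4]=1  [4,6]=2  [5,6]=1
  size 3 → [0,2,4]=3  [0,2,6]=3  [1,5,6]=1  [2,3,4]=3  [2,4,6]=6  [2,5,6]=3  [3,4,6]=3  [4,5,6]=3
  size 4 → [0,2,3,4]=6  [0,2,4,6]=12  [0,2,5,6]=6  [1,2,5,6]=4  [1,4,5,6]=4  [2,3,4,6]=12  [2,4,5,6]=12  [3,4,5,6]=6
  size 5 → [0,1,2,5,6]=10  [0,2,3,4,6]=30  [0,2,4,5,6]=30  [1,2,4,5,6]=20  [1,3,4,5,6]=10  [2,3,4,5,6]=30
  first=0(u) contributes 60
  first=1(i) contributes 90
  first=3(e) contributes 60
|[w]| = 210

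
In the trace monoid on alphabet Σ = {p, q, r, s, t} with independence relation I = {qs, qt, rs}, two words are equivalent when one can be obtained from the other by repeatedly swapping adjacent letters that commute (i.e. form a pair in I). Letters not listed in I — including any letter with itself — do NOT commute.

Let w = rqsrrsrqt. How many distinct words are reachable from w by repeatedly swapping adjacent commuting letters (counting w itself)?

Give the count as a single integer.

49

0(r) covers ∅
1(q) covers 0:r
2(s) covers ∅
3(r) covers 1:q
4(r) covers 3:r
5(s) covers 2:s
6(r) covers 4:r
7(q) covers 6:r
8(t) covers 5:s, 6:r
floor of heap: 0:r, 2:s
completions by unplaced set U, small U first (add the entries for U minus each lowest piece of U):
  |U|=1: {7}:1  {8}:1
  |U|=2: {5,8}:1  {7,8}:2
  |U|=3: {2,5,8}:1  {5,7,8}:3  {6,7,8}:2
  |U|=4: {2,5,7,8}:4  {4,6,7,8}:2  {5,6,7,8}:5
  |U|=5: {2,5,6,7,8}:9  {3,4,6,7,8}:2  {4,5,6,7,8}:7
  |U|=6: {1,3,4,6,7,8}:2  {2,4,5,6,7,8}:16  {3,4,5,6,7,8}:9
  |U|=7: {0,1,3,4,6,7,8}:2  {1,3,4,5,6,7,8}:11  {2,3,4,5,6,7,8}:25
  start at 0(r): 36
  start at 2(s): 13
sum over floor = 49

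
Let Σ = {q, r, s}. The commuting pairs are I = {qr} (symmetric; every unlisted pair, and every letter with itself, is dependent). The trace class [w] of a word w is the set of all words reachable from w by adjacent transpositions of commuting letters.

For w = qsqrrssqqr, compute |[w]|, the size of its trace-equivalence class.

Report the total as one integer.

9

0(q) covers ∅
1(s) covers 0:q
2(q) covers 1:s
3(r) covers 1:s
4(r) covers 3:r
5(s) covers 2:q, 4:r
6(s) covers 5:s
7(q) covers 6:s
8(q) covers 7:q
9(r) covers 6:s
floor of heap: 0:q
completions by unplaced set U, small U first (add the entries for U minus each lowest piece of U):
  |U|=1: {8}:1  {9}:1
  |U|=2: {7,8}:1  {8,9}:2
  |U|=3: {7,8,9}:3
  |U|=4: {6,7,8,9}:3
  |U|=5: {5,6,7,8,9}:3
  |U|=6: {2,5,6,7,8,9}:3  {4,5,6,7,8,9}:3
  |U|=7: {2,4,5,6,7,8,9}:6  {3,4,5,6,7,8,9}:3
  |U|=8: {2,3,4,5,6,7,8,9}:9
  start at 0(q): 9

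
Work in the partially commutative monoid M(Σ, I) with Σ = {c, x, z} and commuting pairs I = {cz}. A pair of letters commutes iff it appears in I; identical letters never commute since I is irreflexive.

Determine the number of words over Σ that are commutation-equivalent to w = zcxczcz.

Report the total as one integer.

12

piece 0:z — minimal
piece 1:c — minimal
piece 2:x rests on {0:z, 1:c}
piece 3:c rests on {2:x}
piece 4:z rests on {2:x}
piece 5:c rests on {3:c}
piece 6:z rests on {4:z}
minimal pieces: {0:z, 1:c}
ways to finish when only these pieces remain (= sum over removing one remaining piece with nothing left below it):
  1 left: {5}→1  {6}→1
  2 left: {3,5}→1  {4,6}→1  {5,6}→2
  3 left: {3,5,6}→3  {4,5,6}→3
  4 left: {3,4,5,6}→6
  5 left: {2,3,4,5,6}→6
  placing 0:z first → 6 extensions
  placing 1:c first → 6 extensions
total linear extensions = 12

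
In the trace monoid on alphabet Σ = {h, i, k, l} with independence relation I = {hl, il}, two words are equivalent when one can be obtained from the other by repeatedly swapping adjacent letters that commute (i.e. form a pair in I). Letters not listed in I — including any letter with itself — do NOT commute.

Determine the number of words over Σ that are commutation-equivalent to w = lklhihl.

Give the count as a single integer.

10

#0=l has no predecessor
#1=k depends on [0:l]
#2=l depends on [1:k]
#3=h depends on [1:k]
#4=i depends on [3:h]
#5=h depends on [4:i]
#6=l depends on [2:l]
sources: [0:l]
N(rest) = Σ N(rest − s) over sources s of rest; N(one piece) = 1:
  size 1 → [5]=1  [6]=1
  size 2 → [2,6]=1  [4,5]=1  [5,6]=2
  size 3 → [2,5,6]=3  [3,4,5]=1  [4,5,6]=3
  size 4 → [2,4,5,6]=6  [3,4,5,6]=4
  size 5 → [2,3,4,5,6]=10
  first=0(l) contributes 10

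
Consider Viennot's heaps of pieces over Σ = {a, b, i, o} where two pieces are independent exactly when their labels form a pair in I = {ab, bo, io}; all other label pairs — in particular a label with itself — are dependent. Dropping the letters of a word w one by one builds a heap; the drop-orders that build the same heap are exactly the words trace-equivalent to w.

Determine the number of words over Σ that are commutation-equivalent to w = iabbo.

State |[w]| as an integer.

#0=i has no predecessor
#1=a depends on [0:i]
#2=b depends on [0:i]
#3=b depends on [2:b]
#4=o depends on [1:a]
sources: [0:i]
N(rest) = Σ N(rest − s) over sources s of rest; N(one piece) = 1:
  size 1 → [3]=1  [4]=1
  size 2 → [1,4]=1  [2,3]=1  [3,4]=2
  size 3 → [1,3,4]=3  [2,3,4]=3
  first=0(i) contributes 6

6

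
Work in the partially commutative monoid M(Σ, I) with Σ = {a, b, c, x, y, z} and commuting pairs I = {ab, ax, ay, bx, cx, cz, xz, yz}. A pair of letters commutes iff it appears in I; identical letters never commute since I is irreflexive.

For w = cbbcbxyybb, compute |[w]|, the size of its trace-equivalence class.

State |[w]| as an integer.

piece 0:c — minimal
piece 1:b rests on {0:c}
piece 2:b rests on {1:b}
piece 3:c rests on {2:b}
piece 4:b rests on {3:c}
piece 5:x — minimal
piece 6:y rests on {4:b, 5:x}
piece 7:y rests on {6:y}
piece 8:b rests on {7:y}
piece 9:b rests on {8:b}
minimal pieces: {0:c, 5:x}
ways to finish when only these pieces remain (= sum over removing one remaining piece with nothing left below it):
  1 left: {9}→1
  2 left: {8,9}→1
  3 left: {7,8,9}→1
  4 left: {6,7,8,9}→1
  5 left: {4,6,7,8,9}→1  {5,6,7,8,9}→1
  6 left: {3,4,6,7,8,9}→1  {4,5,6,7,8,9}→2
  7 left: {2,3,4,6,7,8,9}→1  {3,4,5,6,7,8,9}→3
  8 left: {1,2,3,4,6,7,8,9}→1  {2,3,4,5,6,7,8,9}→4
  placing 0:c first → 5 extensions
  placing 5:x first → 1 extensions
total linear extensions = 6

6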